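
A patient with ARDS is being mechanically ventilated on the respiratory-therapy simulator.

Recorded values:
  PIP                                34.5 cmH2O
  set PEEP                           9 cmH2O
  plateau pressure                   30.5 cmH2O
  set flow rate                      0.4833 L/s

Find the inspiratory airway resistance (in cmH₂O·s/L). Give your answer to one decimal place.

Raw = (PIP − Pplat) / flow = (34.5 − 30.5) / 0.4833 = 4.0 / 0.4833 = 8.276 cmH2O·s/L.

8.3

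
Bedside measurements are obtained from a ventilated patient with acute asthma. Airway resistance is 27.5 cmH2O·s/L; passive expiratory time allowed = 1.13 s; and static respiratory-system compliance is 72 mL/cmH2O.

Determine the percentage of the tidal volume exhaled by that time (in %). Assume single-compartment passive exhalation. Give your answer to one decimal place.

τ = R × C = 27.5 × 72 mL/cmH2O = 27.5 × 0.072 L/cmH2O = 1.98 s.
Passive exhalation: V(t)/V₀ = e^(−t/τ) = e^(−1.13/1.98) = 0.5651.
Fraction exhaled = 1 − 0.5651 = 0.4349 → 43.49%.

43.5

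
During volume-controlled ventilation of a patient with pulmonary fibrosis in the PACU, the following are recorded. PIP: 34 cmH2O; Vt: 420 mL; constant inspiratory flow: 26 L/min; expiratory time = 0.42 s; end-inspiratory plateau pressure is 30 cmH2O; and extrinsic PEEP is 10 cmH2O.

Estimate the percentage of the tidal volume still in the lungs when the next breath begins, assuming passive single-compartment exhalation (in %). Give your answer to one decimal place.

Flow: 26 L/min ÷ 60 = 0.4333 L/s.
R = (PIP − Pplat)/V̇ = (34 − 30) / 0.4333 = 4.0/0.4333 = 9.231 cmH2O·s/L.
C = Vt/(Pplat − PEEP) = 420.0 / (30 − 10) = 420.0/20.0 = 21.0 mL/cmH2O.
τ = R × C = 9.231 × 0.021 L/cmH2O = 0.1939 s.
Fraction remaining at end-expiration = e^(−Te/τ) = e^(−0.42/0.1939) = 0.1146 → 11.46%.

11.5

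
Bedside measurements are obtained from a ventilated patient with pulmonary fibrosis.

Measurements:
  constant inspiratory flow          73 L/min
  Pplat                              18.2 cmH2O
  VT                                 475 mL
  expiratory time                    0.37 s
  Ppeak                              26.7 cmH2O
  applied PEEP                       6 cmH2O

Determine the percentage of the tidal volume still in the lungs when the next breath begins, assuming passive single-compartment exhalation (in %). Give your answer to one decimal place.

25.7

Flow: 73 L/min ÷ 60 = 1.2167 L/s.
R = (PIP − Pplat)/V̇ = (26.7 − 18.2) / 1.2167 = 8.5/1.2167 = 6.986 cmH2O·s/L.
C = Vt/(Pplat − PEEP) = 475.0 / (18.2 − 6) = 475.0/12.2 = 38.934 mL/cmH2O.
τ = R × C = 6.986 × 0.03893 L/cmH2O = 0.272 s.
Fraction remaining at end-expiration = e^(−Te/τ) = e^(−0.37/0.272) = 0.2566 → 25.66%.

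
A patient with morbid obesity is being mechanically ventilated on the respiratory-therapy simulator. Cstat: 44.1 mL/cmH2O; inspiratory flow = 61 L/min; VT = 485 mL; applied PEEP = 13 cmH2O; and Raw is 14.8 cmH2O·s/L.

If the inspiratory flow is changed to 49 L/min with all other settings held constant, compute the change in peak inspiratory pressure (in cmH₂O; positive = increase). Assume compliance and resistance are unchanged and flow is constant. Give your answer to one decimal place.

-3.0

Flow: 61 L/min ÷ 60 = 1.0167 L/s.
New flow: 49 L/min ÷ 60 = 0.8167 L/s.
PIP = Vt/C + R·V̇ + PEEP (constant-flow equation of motion).
Only the resistive term changes: ΔPIP = R × ΔV̇ = 14.8 × (0.8167 − 1.0167) = 14.8 × -0.2 = -2.96 cmH2O.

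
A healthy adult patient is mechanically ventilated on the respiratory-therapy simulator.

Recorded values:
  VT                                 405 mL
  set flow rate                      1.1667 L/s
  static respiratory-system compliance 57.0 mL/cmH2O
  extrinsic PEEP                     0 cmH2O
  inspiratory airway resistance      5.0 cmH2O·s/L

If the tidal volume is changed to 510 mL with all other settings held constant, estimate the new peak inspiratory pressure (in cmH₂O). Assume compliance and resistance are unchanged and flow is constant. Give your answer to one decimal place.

PIP = Vt/C + R·V̇ + PEEP (constant-flow equation of motion).
Only the elastic term changes: ΔPIP = ΔVt / C = (510 − 405) / 57.0 = 1.842 cmH2O.
Original PIP = 405/57.0 + 5.0×1.1667 + 0 = 12.939 cmH2O; new PIP = 12.939 + (1.842) = 14.781 cmH2O.

14.8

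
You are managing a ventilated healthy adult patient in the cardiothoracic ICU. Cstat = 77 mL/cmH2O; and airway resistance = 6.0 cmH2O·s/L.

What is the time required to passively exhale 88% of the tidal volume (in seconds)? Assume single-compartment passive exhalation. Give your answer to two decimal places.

τ = R × C = 6.0 × 77 mL/cmH2O = 6.0 × 0.077 L/cmH2O = 0.462 s.
Exhaled fraction f = 1 − e^(−t/τ) → t = −τ·ln(1 − f) = −0.462·ln(0.12) = 0.9796 s.

0.98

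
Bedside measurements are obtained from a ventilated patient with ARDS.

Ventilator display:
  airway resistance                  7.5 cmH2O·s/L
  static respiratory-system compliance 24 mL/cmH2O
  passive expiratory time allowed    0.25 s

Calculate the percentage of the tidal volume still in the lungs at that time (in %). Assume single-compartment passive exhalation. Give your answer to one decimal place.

24.9

τ = R × C = 7.5 × 24 mL/cmH2O = 7.5 × 0.024 L/cmH2O = 0.18 s.
Passive exhalation: V(t)/V₀ = e^(−t/τ) = e^(−0.25/0.18) = 0.2494.
Fraction remaining = 0.2494 → 24.94%.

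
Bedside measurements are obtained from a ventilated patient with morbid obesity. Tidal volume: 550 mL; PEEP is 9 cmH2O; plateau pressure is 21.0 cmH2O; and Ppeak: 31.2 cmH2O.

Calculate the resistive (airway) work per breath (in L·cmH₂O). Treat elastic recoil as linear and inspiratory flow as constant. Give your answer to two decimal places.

With constant inspiratory flow the resistive pressure is constant at PIP − Pplat = 31.2 − 21.0 = 10.2 cmH2O, so resistive work = 10.2 × 0.550 = 5.61 L·cmH2O.

5.61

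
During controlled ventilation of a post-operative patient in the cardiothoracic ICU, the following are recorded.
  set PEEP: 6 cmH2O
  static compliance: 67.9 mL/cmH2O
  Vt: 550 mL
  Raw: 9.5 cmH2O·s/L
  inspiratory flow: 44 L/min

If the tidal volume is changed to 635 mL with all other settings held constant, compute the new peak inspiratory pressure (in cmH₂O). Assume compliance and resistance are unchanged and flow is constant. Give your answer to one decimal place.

22.3

Flow: 44 L/min ÷ 60 = 0.7333 L/s.
PIP = Vt/C + R·V̇ + PEEP (constant-flow equation of motion).
Only the elastic term changes: ΔPIP = ΔVt / C = (635 − 550) / 67.9 = 1.252 cmH2O.
Original PIP = 550/67.9 + 9.5×0.7333 + 6 = 21.066 cmH2O; new PIP = 21.066 + (1.252) = 22.318 cmH2O.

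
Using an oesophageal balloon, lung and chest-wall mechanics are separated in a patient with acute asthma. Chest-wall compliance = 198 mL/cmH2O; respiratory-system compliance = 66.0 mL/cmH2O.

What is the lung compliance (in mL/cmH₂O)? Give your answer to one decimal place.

99.0

1/CL = 1/Crs − 1/Ccw.
1/CL = 1/66.0 − 1/198 = 0.0101.
CL = 99.01 mL/cmH2O.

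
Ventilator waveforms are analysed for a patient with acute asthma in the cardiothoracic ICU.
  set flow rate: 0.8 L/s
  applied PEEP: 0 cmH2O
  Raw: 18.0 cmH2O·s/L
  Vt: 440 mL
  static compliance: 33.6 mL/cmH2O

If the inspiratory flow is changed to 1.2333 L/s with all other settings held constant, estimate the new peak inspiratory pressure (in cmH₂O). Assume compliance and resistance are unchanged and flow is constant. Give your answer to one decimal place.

PIP = Vt/C + R·V̇ + PEEP (constant-flow equation of motion).
Only the resistive term changes: ΔPIP = R × ΔV̇ = 18.0 × (1.2333 − 0.8) = 18.0 × 0.4333 = 7.799 cmH2O.
Original PIP = 440/33.6 + 18.0×0.8 + 0 = 27.495 cmH2O; new PIP = 27.495 + (7.799) = 35.294 cmH2O.

35.3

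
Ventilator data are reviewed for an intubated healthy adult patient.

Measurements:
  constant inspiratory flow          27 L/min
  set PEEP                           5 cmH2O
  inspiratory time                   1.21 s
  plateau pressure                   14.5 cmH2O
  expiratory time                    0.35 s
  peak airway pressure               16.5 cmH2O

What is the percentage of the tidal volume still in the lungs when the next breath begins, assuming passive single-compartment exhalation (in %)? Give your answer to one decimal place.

Flow: 27 L/min ÷ 60 = 0.45 L/s.
Vt = flow × Ti = 0.45 L/s × 1.21 s × 1000 mL/L = 544.5 mL.
R = (PIP − Pplat)/V̇ = (16.5 − 14.5) / 0.45 = 2.0/0.45 = 4.444 cmH2O·s/L.
C = Vt/(Pplat − PEEP) = 544.5 / (14.5 − 5) = 544.5/9.5 = 57.316 mL/cmH2O.
τ = R × C = 4.444 × 0.05732 L/cmH2O = 0.2547 s.
Fraction remaining at end-expiration = e^(−Te/τ) = e^(−0.35/0.2547) = 0.2531 → 25.31%.

25.3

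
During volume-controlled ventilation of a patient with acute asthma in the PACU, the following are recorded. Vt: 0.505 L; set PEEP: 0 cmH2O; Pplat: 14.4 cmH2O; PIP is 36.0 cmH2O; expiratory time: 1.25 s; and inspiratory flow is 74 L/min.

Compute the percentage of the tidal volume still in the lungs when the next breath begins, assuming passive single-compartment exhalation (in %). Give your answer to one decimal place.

Flow: 74 L/min ÷ 60 = 1.2333 L/s.
R = (PIP − Pplat)/V̇ = (36.0 − 14.4) / 1.2333 = 21.6/1.2333 = 17.514 cmH2O·s/L.
C = Vt/(Pplat − PEEP) = 505.0 / (14.4 − 0) = 505.0/14.4 = 35.069 mL/cmH2O.
τ = R × C = 17.514 × 0.03507 L/cmH2O = 0.6142 s.
Fraction remaining at end-expiration = e^(−Te/τ) = e^(−1.25/0.6142) = 0.1307 → 13.07%.

13.1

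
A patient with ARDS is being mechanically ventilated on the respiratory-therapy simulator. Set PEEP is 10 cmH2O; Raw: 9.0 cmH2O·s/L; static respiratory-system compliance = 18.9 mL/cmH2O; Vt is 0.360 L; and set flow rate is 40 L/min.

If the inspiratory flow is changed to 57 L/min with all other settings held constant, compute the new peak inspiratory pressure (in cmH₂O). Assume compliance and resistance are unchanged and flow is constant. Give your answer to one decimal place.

37.6

Flow: 40 L/min ÷ 60 = 0.6667 L/s.
New flow: 57 L/min ÷ 60 = 0.95 L/s.
PIP = Vt/C + R·V̇ + PEEP (constant-flow equation of motion).
Only the resistive term changes: ΔPIP = R × ΔV̇ = 9.0 × (0.95 − 0.6667) = 9.0 × 0.2833 = 2.55 cmH2O.
Original PIP = 360/18.9 + 9.0×0.6667 + 10 = 35.048 cmH2O; new PIP = 35.048 + (2.55) = 37.598 cmH2O.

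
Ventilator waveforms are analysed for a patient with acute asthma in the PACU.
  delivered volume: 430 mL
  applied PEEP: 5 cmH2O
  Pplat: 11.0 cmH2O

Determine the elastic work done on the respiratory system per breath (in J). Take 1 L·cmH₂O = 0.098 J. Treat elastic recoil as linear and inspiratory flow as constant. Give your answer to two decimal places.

Elastic work ≈ ½ × (Pplat − PEEP) × Vt = 0.5 × (11.0 − 5) × 0.430 L = 0.5 × 6.0 × 0.430 = 1.29 L·cmH2O.
× 0.098 J/(L·cmH2O) → 0.1264 J.

0.13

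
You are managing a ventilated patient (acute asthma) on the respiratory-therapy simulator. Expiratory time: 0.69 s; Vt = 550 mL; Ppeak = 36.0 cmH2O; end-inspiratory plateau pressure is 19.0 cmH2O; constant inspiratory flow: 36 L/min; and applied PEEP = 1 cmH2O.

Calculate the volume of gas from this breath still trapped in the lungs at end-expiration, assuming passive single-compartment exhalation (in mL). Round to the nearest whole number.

Flow: 36 L/min ÷ 60 = 0.6 L/s.
R = (PIP − Pplat)/V̇ = (36.0 − 19.0) / 0.6 = 17.0/0.6 = 28.333 cmH2O·s/L.
C = Vt/(Pplat − PEEP) = 550.0 / (19.0 − 1) = 550.0/18.0 = 30.556 mL/cmH2O.
τ = R × C = 28.333 × 0.03056 L/cmH2O = 0.8659 s.
Fraction remaining = e^(−Te/τ) = e^(−0.69/0.8659) = 0.4507.
Trapped volume = 550.0 × 0.4507 = 247.89 mL.

248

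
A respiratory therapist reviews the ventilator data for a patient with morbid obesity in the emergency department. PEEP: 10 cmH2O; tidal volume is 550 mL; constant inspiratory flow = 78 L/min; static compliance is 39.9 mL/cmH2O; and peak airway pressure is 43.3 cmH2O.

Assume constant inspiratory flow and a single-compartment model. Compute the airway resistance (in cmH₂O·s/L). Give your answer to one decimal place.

Flow: 78 L/min ÷ 60 = 1.3 L/s.
Equation of motion (constant flow): PIP = Vt/C + R·V̇ + PEEP.
R·V̇ = PIP − Vt/C − PEEP = 43.3 − 550/39.9 − 10 = 43.3 − 13.784 − 10 = 19.516 cmH2O.
R = 19.516 / 1.3 = 15.012 cmH2O·s/L.

15.0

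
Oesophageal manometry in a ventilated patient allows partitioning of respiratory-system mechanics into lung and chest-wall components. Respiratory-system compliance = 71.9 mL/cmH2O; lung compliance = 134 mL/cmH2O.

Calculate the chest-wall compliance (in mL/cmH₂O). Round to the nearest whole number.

155

1/Ccw = 1/Crs − 1/CL.
1/Ccw = 1/71.9 − 1/134 = 0.006446.
Ccw = 155.13 mL/cmH2O.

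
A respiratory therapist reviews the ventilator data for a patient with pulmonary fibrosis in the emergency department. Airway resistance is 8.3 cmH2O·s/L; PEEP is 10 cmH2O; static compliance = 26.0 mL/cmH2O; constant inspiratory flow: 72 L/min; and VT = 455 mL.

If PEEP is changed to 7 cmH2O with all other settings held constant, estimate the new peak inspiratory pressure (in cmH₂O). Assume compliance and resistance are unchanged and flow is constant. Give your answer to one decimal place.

Flow: 72 L/min ÷ 60 = 1.2 L/s.
PIP = Vt/C + R·V̇ + PEEP (constant-flow equation of motion).
Only the baseline term changes: ΔPIP = ΔPEEP = 7 − 10 = -3.0 cmH2O.
Original PIP = 455/26.0 + 8.3×1.2 + 10 = 37.46 cmH2O; new PIP = 37.46 + (-3.0) = 34.46 cmH2O.

34.5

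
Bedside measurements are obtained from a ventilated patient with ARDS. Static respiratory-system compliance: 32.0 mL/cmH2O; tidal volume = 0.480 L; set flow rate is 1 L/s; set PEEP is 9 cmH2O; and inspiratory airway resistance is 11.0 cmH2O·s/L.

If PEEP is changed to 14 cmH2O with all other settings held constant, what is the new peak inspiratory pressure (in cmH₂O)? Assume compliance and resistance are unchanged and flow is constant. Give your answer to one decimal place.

PIP = Vt/C + R·V̇ + PEEP (constant-flow equation of motion).
Only the baseline term changes: ΔPIP = ΔPEEP = 14 − 9 = 5.0 cmH2O.
Original PIP = 480/32.0 + 11.0×1 + 9 = 35.0 cmH2O; new PIP = 35.0 + (5.0) = 40.0 cmH2O.

40.0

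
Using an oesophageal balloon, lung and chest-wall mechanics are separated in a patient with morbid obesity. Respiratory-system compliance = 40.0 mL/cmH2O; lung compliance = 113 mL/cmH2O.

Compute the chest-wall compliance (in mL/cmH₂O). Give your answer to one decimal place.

1/Ccw = 1/Crs − 1/CL.
1/Ccw = 1/40.0 − 1/113 = 0.01615.
Ccw = 61.92 mL/cmH2O.

61.9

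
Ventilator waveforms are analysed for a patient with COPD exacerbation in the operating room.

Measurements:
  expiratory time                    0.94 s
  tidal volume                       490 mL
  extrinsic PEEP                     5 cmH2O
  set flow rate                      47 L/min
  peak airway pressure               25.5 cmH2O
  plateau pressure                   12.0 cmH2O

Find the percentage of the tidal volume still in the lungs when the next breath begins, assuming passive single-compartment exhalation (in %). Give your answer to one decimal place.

Flow: 47 L/min ÷ 60 = 0.7833 L/s.
R = (PIP − Pplat)/V̇ = (25.5 − 12.0) / 0.7833 = 13.5/0.7833 = 17.235 cmH2O·s/L.
C = Vt/(Pplat − PEEP) = 490.0 / (12.0 − 5) = 490.0/7.0 = 70.0 mL/cmH2O.
τ = R × C = 17.235 × 0.07 L/cmH2O = 1.206 s.
Fraction remaining at end-expiration = e^(−Te/τ) = e^(−0.94/1.206) = 0.4587 → 45.87%.

45.9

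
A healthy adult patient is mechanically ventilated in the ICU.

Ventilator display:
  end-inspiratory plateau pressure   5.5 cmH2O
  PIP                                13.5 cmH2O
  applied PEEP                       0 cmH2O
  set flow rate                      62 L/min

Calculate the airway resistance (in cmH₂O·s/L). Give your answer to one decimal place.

Flow: 62 L/min ÷ 60 = 1.0333 L/s.
Raw = (PIP − Pplat) / flow = (13.5 − 5.5) / 1.0333 = 8.0 / 1.0333 = 7.742 cmH2O·s/L.

7.7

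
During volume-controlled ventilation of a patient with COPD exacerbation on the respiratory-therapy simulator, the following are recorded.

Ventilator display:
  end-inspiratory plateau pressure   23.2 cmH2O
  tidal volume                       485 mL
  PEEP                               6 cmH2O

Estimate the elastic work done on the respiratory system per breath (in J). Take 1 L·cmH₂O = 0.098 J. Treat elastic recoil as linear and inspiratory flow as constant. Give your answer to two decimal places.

Elastic work ≈ ½ × (Pplat − PEEP) × Vt = 0.5 × (23.2 − 6) × 0.485 L = 0.5 × 17.2 × 0.485 = 4.171 L·cmH2O.
× 0.098 J/(L·cmH2O) → 0.4088 J.

0.41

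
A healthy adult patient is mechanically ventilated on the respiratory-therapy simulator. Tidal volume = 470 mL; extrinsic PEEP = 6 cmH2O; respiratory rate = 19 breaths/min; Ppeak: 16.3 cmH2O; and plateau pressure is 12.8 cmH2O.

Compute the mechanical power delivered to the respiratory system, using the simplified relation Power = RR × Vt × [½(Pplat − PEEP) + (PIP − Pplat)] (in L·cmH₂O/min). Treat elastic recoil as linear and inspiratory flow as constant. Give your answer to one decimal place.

Per-breath work = Vt × [½(Pplat−PEEP) + (PIP−Pplat)] = 0.470 × [0.5×6.8 + 3.5] = 0.470 × 6.9 = 3.243 L·cmH2O.
Power = 19 × 3.243 = 61.617 L·cmH2O/min.

61.6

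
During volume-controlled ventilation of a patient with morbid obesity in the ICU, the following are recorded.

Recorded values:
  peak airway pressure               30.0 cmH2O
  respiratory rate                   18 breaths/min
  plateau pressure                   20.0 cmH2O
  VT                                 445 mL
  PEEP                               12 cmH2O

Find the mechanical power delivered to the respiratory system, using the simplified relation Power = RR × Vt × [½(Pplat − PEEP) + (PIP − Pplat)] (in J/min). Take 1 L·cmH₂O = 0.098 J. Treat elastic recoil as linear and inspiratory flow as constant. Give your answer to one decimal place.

11.0

Per-breath work = Vt × [½(Pplat−PEEP) + (PIP−Pplat)] = 0.445 × [0.5×8.0 + 10.0] = 0.445 × 14.0 = 6.23 L·cmH2O.
Power = 18 × 6.23 = 112.14 L·cmH2O/min.
× 0.098 J/(L·cmH2O) → 10.99 J/min.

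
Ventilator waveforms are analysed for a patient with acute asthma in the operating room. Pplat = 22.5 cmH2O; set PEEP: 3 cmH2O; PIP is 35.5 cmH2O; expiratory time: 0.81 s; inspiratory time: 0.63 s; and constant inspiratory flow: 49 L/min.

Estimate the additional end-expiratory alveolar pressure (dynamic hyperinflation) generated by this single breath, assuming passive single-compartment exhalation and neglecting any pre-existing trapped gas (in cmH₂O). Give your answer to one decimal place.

Flow: 49 L/min ÷ 60 = 0.8167 L/s.
Vt = flow × Ti = 0.8167 L/s × 0.63 s × 1000 mL/L = 514.52 mL.
R = (PIP − Pplat)/V̇ = (35.5 − 22.5) / 0.8167 = 13.0/0.8167 = 15.918 cmH2O·s/L.
C = Vt/(Pplat − PEEP) = 514.52 / (22.5 − 3) = 514.52/19.5 = 26.386 mL/cmH2O.
τ = R × C = 15.918 × 0.02639 L/cmH2O = 0.4201 s.
Fraction remaining = e^(−Te/τ) = e^(−0.81/0.4201) = 0.1454; trapped volume = 514.52 × 0.1454 = 74.811 mL.
Additional alveolar pressure from trapping ≈ V_trapped / C = 74.811 / 26.386 = 2.835 cmH2O.

2.8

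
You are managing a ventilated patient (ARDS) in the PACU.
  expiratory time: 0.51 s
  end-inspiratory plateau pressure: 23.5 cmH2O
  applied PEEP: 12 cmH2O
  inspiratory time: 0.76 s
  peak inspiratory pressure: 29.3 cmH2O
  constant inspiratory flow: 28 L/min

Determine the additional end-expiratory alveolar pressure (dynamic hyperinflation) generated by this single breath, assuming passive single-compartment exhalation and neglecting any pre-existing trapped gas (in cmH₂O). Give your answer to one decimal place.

Flow: 28 L/min ÷ 60 = 0.4667 L/s.
Vt = flow × Ti = 0.4667 L/s × 0.76 s × 1000 mL/L = 354.69 mL.
R = (PIP − Pplat)/V̇ = (29.3 − 23.5) / 0.4667 = 5.8/0.4667 = 12.428 cmH2O·s/L.
C = Vt/(Pplat − PEEP) = 354.69 / (23.5 − 12) = 354.69/11.5 = 30.843 mL/cmH2O.
τ = R × C = 12.428 × 0.03084 L/cmH2O = 0.3833 s.
Fraction remaining = e^(−Te/τ) = e^(−0.51/0.3833) = 0.2643; trapped volume = 354.69 × 0.2643 = 93.745 mL.
Additional alveolar pressure from trapping ≈ V_trapped / C = 93.745 / 30.843 = 3.039 cmH2O.

3.0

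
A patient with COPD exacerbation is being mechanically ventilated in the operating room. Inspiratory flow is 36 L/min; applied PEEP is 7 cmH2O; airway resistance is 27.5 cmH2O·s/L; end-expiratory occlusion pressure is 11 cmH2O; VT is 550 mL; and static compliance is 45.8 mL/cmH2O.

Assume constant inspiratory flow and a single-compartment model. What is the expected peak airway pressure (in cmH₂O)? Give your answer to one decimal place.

Flow: 36 L/min ÷ 60 = 0.6 L/s.
Total PEEP = 11 cmH2O (set 7 + intrinsic 4); this is the baseline alveolar pressure.
Equation of motion (constant flow): PIP = Vt/C + R·V̇ + PEEP.
PIP = 550/45.8 + 27.5×0.6 + 11 = 12.009 + 16.5 + 11 = 39.509 cmH2O.

39.5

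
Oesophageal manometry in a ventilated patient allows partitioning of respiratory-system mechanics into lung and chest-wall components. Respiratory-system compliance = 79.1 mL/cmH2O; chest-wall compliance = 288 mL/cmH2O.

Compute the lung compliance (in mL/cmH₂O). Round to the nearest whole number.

1/CL = 1/Crs − 1/Ccw.
1/CL = 1/79.1 − 1/288 = 0.00917.
CL = 109.05 mL/cmH2O.

109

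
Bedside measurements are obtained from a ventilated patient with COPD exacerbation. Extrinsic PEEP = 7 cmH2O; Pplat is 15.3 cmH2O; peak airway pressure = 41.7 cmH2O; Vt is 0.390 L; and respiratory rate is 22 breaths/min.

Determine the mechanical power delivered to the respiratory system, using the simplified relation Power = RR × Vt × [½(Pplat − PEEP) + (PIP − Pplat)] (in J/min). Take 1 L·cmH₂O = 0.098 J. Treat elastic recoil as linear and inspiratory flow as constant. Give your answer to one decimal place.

25.7

Per-breath work = Vt × [½(Pplat−PEEP) + (PIP−Pplat)] = 0.390 × [0.5×8.3 + 26.4] = 0.390 × 30.55 = 11.915 L·cmH2O.
Power = 22 × 11.915 = 262.13 L·cmH2O/min.
× 0.098 J/(L·cmH2O) → 25.689 J/min.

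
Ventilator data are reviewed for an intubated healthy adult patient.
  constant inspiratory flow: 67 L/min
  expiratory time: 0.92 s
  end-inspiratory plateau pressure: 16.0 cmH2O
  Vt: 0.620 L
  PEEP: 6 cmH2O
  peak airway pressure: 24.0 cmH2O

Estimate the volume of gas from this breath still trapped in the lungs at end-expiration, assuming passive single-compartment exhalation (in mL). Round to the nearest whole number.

Flow: 67 L/min ÷ 60 = 1.1167 L/s.
R = (PIP − Pplat)/V̇ = (24.0 − 16.0) / 1.1167 = 8.0/1.1167 = 7.164 cmH2O·s/L.
C = Vt/(Pplat − PEEP) = 620.0 / (16.0 − 6) = 620.0/10.0 = 62.0 mL/cmH2O.
τ = R × C = 7.164 × 0.062 L/cmH2O = 0.4442 s.
Fraction remaining = e^(−Te/τ) = e^(−0.92/0.4442) = 0.126.
Trapped volume = 620.0 × 0.126 = 78.12 mL.

78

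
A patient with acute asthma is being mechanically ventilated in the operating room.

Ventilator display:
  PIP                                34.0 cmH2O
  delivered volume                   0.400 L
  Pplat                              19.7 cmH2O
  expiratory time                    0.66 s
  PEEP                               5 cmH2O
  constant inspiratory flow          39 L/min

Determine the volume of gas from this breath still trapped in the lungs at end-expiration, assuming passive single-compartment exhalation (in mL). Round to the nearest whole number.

Flow: 39 L/min ÷ 60 = 0.65 L/s.
R = (PIP − Pplat)/V̇ = (34.0 − 19.7) / 0.65 = 14.3/0.65 = 22.0 cmH2O·s/L.
C = Vt/(Pplat − PEEP) = 400.0 / (19.7 − 5) = 400.0/14.7 = 27.211 mL/cmH2O.
τ = R × C = 22.0 × 0.02721 L/cmH2O = 0.5986 s.
Fraction remaining = e^(−Te/τ) = e^(−0.66/0.5986) = 0.332.
Trapped volume = 400.0 × 0.332 = 132.8 mL.

133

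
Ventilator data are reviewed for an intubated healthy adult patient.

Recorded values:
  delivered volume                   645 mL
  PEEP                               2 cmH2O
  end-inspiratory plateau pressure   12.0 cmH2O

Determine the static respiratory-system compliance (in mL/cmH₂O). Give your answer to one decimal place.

Cstat = Vt / (Pplat − PEEP) = 645 / (12.0 − 2) = 645 / 10.0 = 64.5 mL/cmH2O.

64.5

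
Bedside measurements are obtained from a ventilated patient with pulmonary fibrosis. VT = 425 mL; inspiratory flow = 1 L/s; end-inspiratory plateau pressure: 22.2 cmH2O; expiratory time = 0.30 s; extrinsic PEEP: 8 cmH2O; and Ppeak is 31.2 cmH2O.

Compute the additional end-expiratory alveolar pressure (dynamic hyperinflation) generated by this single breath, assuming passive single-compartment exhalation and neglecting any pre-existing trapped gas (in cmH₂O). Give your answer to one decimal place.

R = (PIP − Pplat)/V̇ = (31.2 − 22.2) / 1 = 9.0/1 = 9.0 cmH2O·s/L.
C = Vt/(Pplat − PEEP) = 425.0 / (22.2 − 8) = 425.0/14.2 = 29.93 mL/cmH2O.
τ = R × C = 9.0 × 0.02993 L/cmH2O = 0.2694 s.
Fraction remaining = e^(−Te/τ) = e^(−0.30/0.2694) = 0.3284; trapped volume = 425.0 × 0.3284 = 139.57 mL.
Additional alveolar pressure from trapping ≈ V_trapped / C = 139.57 / 29.93 = 4.663 cmH2O.

4.7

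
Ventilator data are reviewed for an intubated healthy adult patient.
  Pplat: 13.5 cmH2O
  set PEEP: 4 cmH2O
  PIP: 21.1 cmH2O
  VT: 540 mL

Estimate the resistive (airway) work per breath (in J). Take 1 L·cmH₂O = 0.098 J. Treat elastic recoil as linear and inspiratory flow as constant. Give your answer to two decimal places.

With constant inspiratory flow the resistive pressure is constant at PIP − Pplat = 21.1 − 13.5 = 7.6 cmH2O, so resistive work = 7.6 × 0.540 = 4.104 L·cmH2O.
× 0.098 J/(L·cmH2O) → 0.4022 J.

0.40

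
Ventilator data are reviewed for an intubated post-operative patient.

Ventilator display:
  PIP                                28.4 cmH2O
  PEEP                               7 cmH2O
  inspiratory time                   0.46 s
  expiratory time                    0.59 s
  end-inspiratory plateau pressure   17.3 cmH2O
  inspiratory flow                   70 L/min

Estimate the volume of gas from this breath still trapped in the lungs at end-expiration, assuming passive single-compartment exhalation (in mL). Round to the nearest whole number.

Flow: 70 L/min ÷ 60 = 1.1667 L/s.
Vt = flow × Ti = 1.1667 L/s × 0.46 s × 1000 mL/L = 536.68 mL.
R = (PIP − Pplat)/V̇ = (28.4 − 17.3) / 1.1667 = 11.1/1.1667 = 9.514 cmH2O·s/L.
C = Vt/(Pplat − PEEP) = 536.68 / (17.3 − 7) = 536.68/10.3 = 52.105 mL/cmH2O.
τ = R × C = 9.514 × 0.05211 L/cmH2O = 0.4958 s.
Fraction remaining = e^(−Te/τ) = e^(−0.59/0.4958) = 0.3042.
Trapped volume = 536.68 × 0.3042 = 163.26 mL.

163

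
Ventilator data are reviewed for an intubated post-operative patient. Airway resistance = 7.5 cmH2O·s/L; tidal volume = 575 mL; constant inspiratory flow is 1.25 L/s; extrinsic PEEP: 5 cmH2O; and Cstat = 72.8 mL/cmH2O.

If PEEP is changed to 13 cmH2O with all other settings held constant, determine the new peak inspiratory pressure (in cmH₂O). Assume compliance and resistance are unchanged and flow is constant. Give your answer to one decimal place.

PIP = Vt/C + R·V̇ + PEEP (constant-flow equation of motion).
Only the baseline term changes: ΔPIP = ΔPEEP = 13 − 5 = 8.0 cmH2O.
Original PIP = 575/72.8 + 7.5×1.25 + 5 = 22.273 cmH2O; new PIP = 22.273 + (8.0) = 30.273 cmH2O.

30.3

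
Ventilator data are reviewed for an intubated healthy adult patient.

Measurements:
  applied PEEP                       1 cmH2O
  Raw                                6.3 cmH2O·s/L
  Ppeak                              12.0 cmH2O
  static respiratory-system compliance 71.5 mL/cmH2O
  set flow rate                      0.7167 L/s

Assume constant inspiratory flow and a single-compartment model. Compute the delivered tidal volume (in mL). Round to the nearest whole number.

464

Equation of motion (constant flow): PIP = Vt/C + R·V̇ + PEEP.
Vt/C = PIP − R·V̇ − PEEP = 12.0 − 4.515 − 1 = 6.485 cmH2O.
Vt = C × 6.485 = 71.5 × 6.485 = 463.68 mL.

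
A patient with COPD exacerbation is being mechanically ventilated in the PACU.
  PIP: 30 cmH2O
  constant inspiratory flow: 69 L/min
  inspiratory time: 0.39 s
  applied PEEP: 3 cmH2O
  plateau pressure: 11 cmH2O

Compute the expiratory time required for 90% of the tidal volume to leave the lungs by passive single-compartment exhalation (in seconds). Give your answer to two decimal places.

Flow: 69 L/min ÷ 60 = 1.15 L/s.
Vt = flow × Ti = 1.15 L/s × 0.39 s × 1000 mL/L = 448.5 mL.
R = (PIP − Pplat)/V̇ = (30 − 11) / 1.15 = 19.0/1.15 = 16.522 cmH2O·s/L.
C = Vt/(Pplat − PEEP) = 448.5 / (11 − 3) = 448.5/8.0 = 56.063 mL/cmH2O.
τ = R × C = 16.522 × 0.05606 L/cmH2O = 0.9262 s.
t = −τ·ln(1 − 0.90) = −0.9262·ln(0.1) = 2.133 s.

2.13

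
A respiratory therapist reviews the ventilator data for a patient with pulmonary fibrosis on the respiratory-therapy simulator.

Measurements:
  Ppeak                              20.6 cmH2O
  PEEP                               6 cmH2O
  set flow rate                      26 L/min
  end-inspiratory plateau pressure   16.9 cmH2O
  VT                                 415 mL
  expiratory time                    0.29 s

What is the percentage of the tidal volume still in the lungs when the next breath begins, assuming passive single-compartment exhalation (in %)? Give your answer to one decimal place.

41.0

Flow: 26 L/min ÷ 60 = 0.4333 L/s.
R = (PIP − Pplat)/V̇ = (20.6 − 16.9) / 0.4333 = 3.7/0.4333 = 8.539 cmH2O·s/L.
C = Vt/(Pplat − PEEP) = 415.0 / (16.9 − 6) = 415.0/10.9 = 38.073 mL/cmH2O.
τ = R × C = 8.539 × 0.03807 L/cmH2O = 0.3251 s.
Fraction remaining at end-expiration = e^(−Te/τ) = e^(−0.29/0.3251) = 0.4098 → 40.98%.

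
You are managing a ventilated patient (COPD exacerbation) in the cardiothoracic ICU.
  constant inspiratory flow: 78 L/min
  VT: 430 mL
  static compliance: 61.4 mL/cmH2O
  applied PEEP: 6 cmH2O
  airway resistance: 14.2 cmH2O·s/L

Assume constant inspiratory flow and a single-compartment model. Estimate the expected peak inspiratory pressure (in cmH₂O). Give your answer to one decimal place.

Flow: 78 L/min ÷ 60 = 1.3 L/s.
Equation of motion (constant flow): PIP = Vt/C + R·V̇ + PEEP.
PIP = 430/61.4 + 14.2×1.3 + 6 = 7.003 + 18.46 + 6 = 31.463 cmH2O.

31.5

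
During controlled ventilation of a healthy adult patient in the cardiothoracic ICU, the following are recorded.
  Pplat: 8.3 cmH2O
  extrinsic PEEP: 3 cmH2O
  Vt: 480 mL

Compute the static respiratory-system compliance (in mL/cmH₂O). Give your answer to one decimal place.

90.6

Cstat = Vt / (Pplat − PEEP) = 480 / (8.3 − 3) = 480 / 5.3 = 90.566 mL/cmH2O.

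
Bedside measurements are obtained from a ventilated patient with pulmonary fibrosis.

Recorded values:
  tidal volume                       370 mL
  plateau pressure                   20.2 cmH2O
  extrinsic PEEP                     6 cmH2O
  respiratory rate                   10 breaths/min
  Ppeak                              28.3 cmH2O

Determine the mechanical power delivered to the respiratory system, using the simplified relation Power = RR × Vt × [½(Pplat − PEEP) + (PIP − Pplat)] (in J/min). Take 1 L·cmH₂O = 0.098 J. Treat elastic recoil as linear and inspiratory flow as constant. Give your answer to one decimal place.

Per-breath work = Vt × [½(Pplat−PEEP) + (PIP−Pplat)] = 0.370 × [0.5×14.2 + 8.1] = 0.370 × 15.2 = 5.624 L·cmH2O.
Power = 10 × 5.624 = 56.24 L·cmH2O/min.
× 0.098 J/(L·cmH2O) → 5.512 J/min.

5.5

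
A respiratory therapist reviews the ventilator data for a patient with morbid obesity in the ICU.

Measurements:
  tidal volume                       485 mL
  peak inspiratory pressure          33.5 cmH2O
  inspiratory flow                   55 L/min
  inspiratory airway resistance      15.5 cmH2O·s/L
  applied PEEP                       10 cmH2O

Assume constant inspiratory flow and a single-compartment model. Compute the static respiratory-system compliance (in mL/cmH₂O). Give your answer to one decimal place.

Flow: 55 L/min ÷ 60 = 0.9167 L/s.
Equation of motion (constant flow): PIP = Vt/C + R·V̇ + PEEP.
Vt/C = PIP − R·V̇ − PEEP = 33.5 − 15.5×0.9167 − 10 = 33.5 − 14.209 − 10 = 9.291 cmH2O.
C = Vt / 9.291 = 485 / 9.291 = 52.201 mL/cmH2O.

52.2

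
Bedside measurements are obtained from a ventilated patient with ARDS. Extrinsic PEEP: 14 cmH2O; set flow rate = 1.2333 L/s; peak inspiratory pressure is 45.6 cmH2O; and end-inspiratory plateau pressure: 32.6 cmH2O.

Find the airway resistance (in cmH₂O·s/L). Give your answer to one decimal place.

10.5

Raw = (PIP − Pplat) / flow = (45.6 − 32.6) / 1.2333 = 13.0 / 1.2333 = 10.541 cmH2O·s/L.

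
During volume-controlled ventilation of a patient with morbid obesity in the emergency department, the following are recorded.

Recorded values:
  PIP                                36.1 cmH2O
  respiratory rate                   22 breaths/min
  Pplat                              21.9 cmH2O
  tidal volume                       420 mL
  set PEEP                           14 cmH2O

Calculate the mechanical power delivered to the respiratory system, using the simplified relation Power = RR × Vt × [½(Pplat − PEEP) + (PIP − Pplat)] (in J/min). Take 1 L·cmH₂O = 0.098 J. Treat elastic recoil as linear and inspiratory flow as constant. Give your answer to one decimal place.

Per-breath work = Vt × [½(Pplat−PEEP) + (PIP−Pplat)] = 0.420 × [0.5×7.9 + 14.2] = 0.420 × 18.15 = 7.623 L·cmH2O.
Power = 22 × 7.623 = 167.71 L·cmH2O/min.
× 0.098 J/(L·cmH2O) → 16.436 J/min.

16.4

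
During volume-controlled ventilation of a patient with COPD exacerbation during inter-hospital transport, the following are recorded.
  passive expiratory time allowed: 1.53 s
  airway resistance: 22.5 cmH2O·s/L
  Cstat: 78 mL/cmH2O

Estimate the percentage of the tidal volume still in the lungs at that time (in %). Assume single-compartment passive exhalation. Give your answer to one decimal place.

41.8

τ = R × C = 22.5 × 78 mL/cmH2O = 22.5 × 0.078 L/cmH2O = 1.755 s.
Passive exhalation: V(t)/V₀ = e^(−t/τ) = e^(−1.53/1.755) = 0.4182.
Fraction remaining = 0.4182 → 41.82%.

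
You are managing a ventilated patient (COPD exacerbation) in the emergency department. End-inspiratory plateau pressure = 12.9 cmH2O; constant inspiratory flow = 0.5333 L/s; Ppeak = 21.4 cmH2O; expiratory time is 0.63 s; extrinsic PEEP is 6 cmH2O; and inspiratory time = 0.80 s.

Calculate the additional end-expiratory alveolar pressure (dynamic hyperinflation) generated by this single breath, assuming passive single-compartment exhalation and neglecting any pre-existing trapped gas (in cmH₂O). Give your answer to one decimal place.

Vt = flow × Ti = 0.5333 L/s × 0.80 s × 1000 mL/L = 426.64 mL.
R = (PIP − Pplat)/V̇ = (21.4 − 12.9) / 0.5333 = 8.5/0.5333 = 15.938 cmH2O·s/L.
C = Vt/(Pplat − PEEP) = 426.64 / (12.9 − 6) = 426.64/6.9 = 61.832 mL/cmH2O.
τ = R × C = 15.938 × 0.06183 L/cmH2O = 0.9854 s.
Fraction remaining = e^(−Te/τ) = e^(−0.63/0.9854) = 0.5276; trapped volume = 426.64 × 0.5276 = 225.1 mL.
Additional alveolar pressure from trapping ≈ V_trapped / C = 225.1 / 61.832 = 3.641 cmH2O.

3.6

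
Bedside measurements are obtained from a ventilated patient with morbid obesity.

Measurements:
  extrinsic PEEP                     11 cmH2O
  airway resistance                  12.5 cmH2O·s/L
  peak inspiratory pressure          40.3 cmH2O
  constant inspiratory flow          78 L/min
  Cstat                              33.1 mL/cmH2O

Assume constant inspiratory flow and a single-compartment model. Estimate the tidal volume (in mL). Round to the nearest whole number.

432

Flow: 78 L/min ÷ 60 = 1.3 L/s.
Equation of motion (constant flow): PIP = Vt/C + R·V̇ + PEEP.
Vt/C = PIP − R·V̇ − PEEP = 40.3 − 16.25 − 11 = 13.05 cmH2O.
Vt = C × 13.05 = 33.1 × 13.05 = 431.96 mL.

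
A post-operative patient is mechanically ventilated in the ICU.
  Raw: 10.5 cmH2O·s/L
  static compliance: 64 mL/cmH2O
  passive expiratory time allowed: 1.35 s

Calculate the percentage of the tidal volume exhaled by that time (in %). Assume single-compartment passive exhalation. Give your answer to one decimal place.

86.6

τ = R × C = 10.5 × 64 mL/cmH2O = 10.5 × 0.064 L/cmH2O = 0.672 s.
Passive exhalation: V(t)/V₀ = e^(−t/τ) = e^(−1.35/0.672) = 0.1341.
Fraction exhaled = 1 − 0.1341 = 0.8659 → 86.59%.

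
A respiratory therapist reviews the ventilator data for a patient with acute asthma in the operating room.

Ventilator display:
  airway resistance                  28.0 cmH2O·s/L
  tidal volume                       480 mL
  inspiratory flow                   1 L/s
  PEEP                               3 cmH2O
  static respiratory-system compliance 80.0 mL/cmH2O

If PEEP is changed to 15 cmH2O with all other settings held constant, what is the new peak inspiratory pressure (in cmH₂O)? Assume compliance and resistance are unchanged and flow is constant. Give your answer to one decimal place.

PIP = Vt/C + R·V̇ + PEEP (constant-flow equation of motion).
Only the baseline term changes: ΔPIP = ΔPEEP = 15 − 3 = 12.0 cmH2O.
Original PIP = 480/80.0 + 28.0×1 + 3 = 37.0 cmH2O; new PIP = 37.0 + (12.0) = 49.0 cmH2O.

49.0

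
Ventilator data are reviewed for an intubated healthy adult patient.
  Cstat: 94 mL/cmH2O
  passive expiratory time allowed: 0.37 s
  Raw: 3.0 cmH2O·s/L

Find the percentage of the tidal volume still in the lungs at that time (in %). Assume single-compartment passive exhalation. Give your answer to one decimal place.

26.9

τ = R × C = 3.0 × 94 mL/cmH2O = 3.0 × 0.094 L/cmH2O = 0.282 s.
Passive exhalation: V(t)/V₀ = e^(−t/τ) = e^(−0.37/0.282) = 0.2693.
Fraction remaining = 0.2693 → 26.93%.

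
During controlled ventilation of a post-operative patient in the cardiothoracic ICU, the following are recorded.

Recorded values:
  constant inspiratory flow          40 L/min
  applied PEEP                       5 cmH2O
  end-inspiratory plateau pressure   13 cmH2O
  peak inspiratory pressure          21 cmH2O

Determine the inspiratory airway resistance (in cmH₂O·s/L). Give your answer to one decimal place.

12.0

Flow: 40 L/min ÷ 60 = 0.6667 L/s.
Raw = (PIP − Pplat) / flow = (21 − 13) / 0.6667 = 8.0 / 0.6667 = 11.999 cmH2O·s/L.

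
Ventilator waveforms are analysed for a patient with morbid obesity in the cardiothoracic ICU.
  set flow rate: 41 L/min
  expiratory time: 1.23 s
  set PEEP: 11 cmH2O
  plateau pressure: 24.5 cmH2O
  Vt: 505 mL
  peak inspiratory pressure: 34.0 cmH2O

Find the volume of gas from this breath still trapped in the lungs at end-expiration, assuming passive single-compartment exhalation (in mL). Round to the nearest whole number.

Flow: 41 L/min ÷ 60 = 0.6833 L/s.
R = (PIP − Pplat)/V̇ = (34.0 − 24.5) / 0.6833 = 9.5/0.6833 = 13.903 cmH2O·s/L.
C = Vt/(Pplat − PEEP) = 505.0 / (24.5 − 11) = 505.0/13.5 = 37.407 mL/cmH2O.
τ = R × C = 13.903 × 0.03741 L/cmH2O = 0.5201 s.
Fraction remaining = e^(−Te/τ) = e^(−1.23/0.5201) = 0.09396.
Trapped volume = 505.0 × 0.09396 = 47.45 mL.

47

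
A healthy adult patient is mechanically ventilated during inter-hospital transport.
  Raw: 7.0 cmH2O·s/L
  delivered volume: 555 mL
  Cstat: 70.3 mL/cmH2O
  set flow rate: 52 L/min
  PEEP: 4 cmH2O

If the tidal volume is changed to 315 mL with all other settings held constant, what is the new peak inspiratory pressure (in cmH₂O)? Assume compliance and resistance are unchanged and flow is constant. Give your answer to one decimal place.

Flow: 52 L/min ÷ 60 = 0.8667 L/s.
PIP = Vt/C + R·V̇ + PEEP (constant-flow equation of motion).
Only the elastic term changes: ΔPIP = ΔVt / C = (315 − 555) / 70.3 = -3.414 cmH2O.
Original PIP = 555/70.3 + 7.0×0.8667 + 4 = 17.962 cmH2O; new PIP = 17.962 + (-3.414) = 14.548 cmH2O.

14.5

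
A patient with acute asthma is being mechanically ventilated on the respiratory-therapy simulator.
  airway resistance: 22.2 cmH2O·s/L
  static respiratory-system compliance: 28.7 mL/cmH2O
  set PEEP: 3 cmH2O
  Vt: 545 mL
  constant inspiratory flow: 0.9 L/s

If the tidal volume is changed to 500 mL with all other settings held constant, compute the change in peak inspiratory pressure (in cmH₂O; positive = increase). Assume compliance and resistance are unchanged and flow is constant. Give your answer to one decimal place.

PIP = Vt/C + R·V̇ + PEEP (constant-flow equation of motion).
Only the elastic term changes: ΔPIP = ΔVt / C = (500 − 545) / 28.7 = -1.568 cmH2O.

-1.6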